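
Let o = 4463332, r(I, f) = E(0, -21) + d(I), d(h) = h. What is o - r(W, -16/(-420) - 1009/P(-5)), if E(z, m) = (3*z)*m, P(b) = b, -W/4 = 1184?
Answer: 4468068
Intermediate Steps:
W = -4736 (W = -4*1184 = -4736)
E(z, m) = 3*m*z
r(I, f) = I (r(I, f) = 3*(-21)*0 + I = 0 + I = I)
o - r(W, -16/(-420) - 1009/P(-5)) = 4463332 - 1*(-4736) = 4463332 + 4736 = 4468068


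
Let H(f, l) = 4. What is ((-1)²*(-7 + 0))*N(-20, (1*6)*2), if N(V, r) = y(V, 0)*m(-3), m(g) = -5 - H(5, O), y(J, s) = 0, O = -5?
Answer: 0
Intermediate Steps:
m(g) = -9 (m(g) = -5 - 1*4 = -5 - 4 = -9)
N(V, r) = 0 (N(V, r) = 0*(-9) = 0)
((-1)²*(-7 + 0))*N(-20, (1*6)*2) = ((-1)²*(-7 + 0))*0 = (1*(-7))*0 = -7*0 = 0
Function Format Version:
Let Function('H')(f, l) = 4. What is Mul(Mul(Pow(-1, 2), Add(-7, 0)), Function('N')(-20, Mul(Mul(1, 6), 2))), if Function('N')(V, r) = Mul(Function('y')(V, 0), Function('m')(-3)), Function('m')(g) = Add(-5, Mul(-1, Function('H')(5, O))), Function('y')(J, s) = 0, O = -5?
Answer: 0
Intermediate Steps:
Function('m')(g) = -9 (Function('m')(g) = Add(-5, Mul(-1, 4)) = Add(-5, -4) = -9)
Function('N')(V, r) = 0 (Function('N')(V, r) = Mul(0, -9) = 0)
Mul(Mul(Pow(-1, 2), Add(-7, 0)), Function('N')(-20, Mul(Mul(1, 6), 2))) = Mul(Mul(Pow(-1, 2), Add(-7, 0)), 0) = Mul(Mul(1, -7), 0) = Mul(-7, 0) = 0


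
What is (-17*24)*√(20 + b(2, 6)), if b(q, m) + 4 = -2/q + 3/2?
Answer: -204*√66 ≈ -1657.3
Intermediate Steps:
b(q, m) = -5/2 - 2/q (b(q, m) = -4 + (-2/q + 3/2) = -4 + (3/2 - 2/q) = -5/2 - 2/q)
(-17*24)*√(20 + b(2, 6)) = (-17*24)*√(20 + (-5/2 - 2/2)) = -408*√(20 + (-5/2 - 2*½)) = -408*√(20 + (-5/2 - 1)) = -408*√(20 - 7/2) = -204*√66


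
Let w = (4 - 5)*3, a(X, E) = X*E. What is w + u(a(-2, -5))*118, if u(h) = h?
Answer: 1177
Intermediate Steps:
a(X, E) = E*X
w = -3 (w = -1*3 = -3)
w + u(a(-2, -5))*118 = -3 - 5*(-2)*118 = -3 + 10*118 = -3 + 1180 = 1177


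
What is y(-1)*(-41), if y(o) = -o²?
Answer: 41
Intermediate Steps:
y(-1)*(-41) = -1*(-1)²*(-41) = -1*1*(-41) = -1*(-41) = 41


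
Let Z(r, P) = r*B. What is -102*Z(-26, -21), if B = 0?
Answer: 0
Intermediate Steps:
Z(r, P) = 0 (Z(r, P) = r*0 = 0)
-102*Z(-26, -21) = -102*0 = 0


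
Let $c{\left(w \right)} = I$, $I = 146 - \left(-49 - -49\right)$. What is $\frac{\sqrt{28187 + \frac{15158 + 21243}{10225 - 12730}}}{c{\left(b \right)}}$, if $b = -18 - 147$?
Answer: $\frac{13 \sqrt{1046052930}}{365730} \approx 1.1496$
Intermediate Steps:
$b = -165$
$I = 146$ ($I = 146 - \left(-49 + 49\right) = 146 - 0 = 146 + 0 = 146$)
$c{\left(w \right)} = 146$
$\frac{\sqrt{28187 + \frac{15158 + 21243}{10225 - 12730}}}{c{\left(b \right)}} = \frac{\sqrt{28187 + \frac{15158 + 21243}{10225 - 12730}}}{146} = \sqrt{28187 + \frac{36401}{-2505}} \cdot \frac{1}{146} = \sqrt{28187 + 36401 \left(- \frac{1}{2505}\right)} \frac{1}{146} = \sqrt{28187 - \frac{36401}{2505}} \cdot \frac{1}{146} = \sqrt{\frac{70572034}{2505}} \cdot \frac{1}{146} = \frac{13 \sqrt{1046052930}}{2505} \cdot \frac{1}{146} = \frac{13 \sqrt{1046052930}}{365730}$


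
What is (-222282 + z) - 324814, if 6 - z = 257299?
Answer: -804389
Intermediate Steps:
z = -257293 (z = 6 - 1*257299 = 6 - 257299 = -257293)
(-222282 + z) - 324814 = (-222282 - 257293) - 324814 = -479575 - 324814 = -804389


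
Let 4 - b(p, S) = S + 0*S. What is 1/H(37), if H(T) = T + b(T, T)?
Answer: ¼ ≈ 0.25000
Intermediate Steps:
b(p, S) = 4 - S (b(p, S) = 4 - (S + 0*S) = 4 - (S + 0) = 4 - S)
H(T) = 4 (H(T) = T + (4 - T) = 4)
1/H(37) = 1/4 = ¼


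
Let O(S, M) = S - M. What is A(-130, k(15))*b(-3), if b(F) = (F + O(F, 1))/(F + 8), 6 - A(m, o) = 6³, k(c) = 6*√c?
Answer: 294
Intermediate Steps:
A(m, o) = -210 (A(m, o) = 6 - 1*6³ = 6 - 1*216 = 6 - 216 = -210)
b(F) = (-1 + 2*F)/(8 + F) (b(F) = (F + (F - 1*1))/(F + 8) = (F + (F - 1))/(8 + F) = (F + (-1 + F))/(8 + F) = (-1 + 2*F)/(8 + F))
A(-130, k(15))*b(-3) = -210*(-1 + 2*(-3))/(8 - 3) = -210*(-1 - 6)/5 = -42*(-7) = -210*(-7/5) = 294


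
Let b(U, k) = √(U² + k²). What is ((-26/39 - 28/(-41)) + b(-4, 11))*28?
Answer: 56/123 + 28*√137 ≈ 328.19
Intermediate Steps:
((-26/39 - 28/(-41)) + b(-4, 11))*28 = ((-26/39 - 28/(-41)) + √((-4)² + 11²))*28 = ((-26*1/39 - 28*(-1/41)) + √(16 + 121))*28 = ((-⅔ + 28/41) + √137)*28 = (2/123 + √137)*28 = 56/123 + 28*√137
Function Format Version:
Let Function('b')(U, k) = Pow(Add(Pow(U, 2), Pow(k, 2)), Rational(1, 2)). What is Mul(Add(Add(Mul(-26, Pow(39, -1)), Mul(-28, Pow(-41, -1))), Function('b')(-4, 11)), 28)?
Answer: Add(Rational(56, 123), Mul(28, Pow(137, Rational(1, 2)))) ≈ 328.19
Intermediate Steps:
Mul(Add(Add(Mul(-26, Pow(39, -1)), Mul(-28, Pow(-41, -1))), Function('b')(-4, 11)), 28) = Mul(Add(Add(Mul(-26, Pow(39, -1)), Mul(-28, Pow(-41, -1))), Pow(Add(Pow(-4, 2), Pow(11, 2)), Rational(1, 2))), 28) = Mul(Add(Add(Mul(-26, Rational(1, 39)), Mul(-28, Rational(-1, 41))), Pow(Add(16, 121), Rational(1, 2))), 28) = Mul(Add(Add(Rational(-2, 3), Rational(28, 41)), Pow(137, Rational(1, 2))), 28) = Mul(Add(Rational(2, 123), Pow(137, Rational(1, 2))), 28) = Add(Rational(56, 123), Mul(28, Pow(137, Rational(1, 2))))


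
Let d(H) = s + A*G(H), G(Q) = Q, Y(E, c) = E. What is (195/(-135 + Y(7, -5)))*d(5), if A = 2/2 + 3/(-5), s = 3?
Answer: -975/128 ≈ -7.6172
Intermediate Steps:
A = 2/5 (A = 2*(1/2) + 3*(-1/5) = 1 - 3/5 = 2/5 ≈ 0.40000)
d(H) = 3 + 2*H/5
(195/(-135 + Y(7, -5)))*d(5) = (195/(-135 + 7))*(3 + (2/5)*5) = (195/(-128))*(3 + 2) = (195*(-1/128))*5 = -195/128*5 = -975/128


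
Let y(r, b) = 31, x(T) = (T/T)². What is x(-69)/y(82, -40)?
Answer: 1/31 ≈ 0.032258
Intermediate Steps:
x(T) = 1 (x(T) = 1² = 1)
x(-69)/y(82, -40) = 1/31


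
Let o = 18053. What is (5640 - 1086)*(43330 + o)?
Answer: 279538182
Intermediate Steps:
(5640 - 1086)*(43330 + o) = (5640 - 1086)*(43330 + 18053) = 4554*61383 = 279538182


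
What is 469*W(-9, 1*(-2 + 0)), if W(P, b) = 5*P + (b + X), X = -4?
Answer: -23919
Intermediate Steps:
W(P, b) = -4 + b + 5*P (W(P, b) = 5*P + (b - 4) = 5*P + (-4 + b) = -4 + b + 5*P)
469*W(-9, 1*(-2 + 0)) = 469*(-4 + 1*(-2 + 0) + 5*(-9)) = 469*(-4 + 1*(-2) - 45) = 469*(-4 - 2 - 45) = 469*(-51) = -23919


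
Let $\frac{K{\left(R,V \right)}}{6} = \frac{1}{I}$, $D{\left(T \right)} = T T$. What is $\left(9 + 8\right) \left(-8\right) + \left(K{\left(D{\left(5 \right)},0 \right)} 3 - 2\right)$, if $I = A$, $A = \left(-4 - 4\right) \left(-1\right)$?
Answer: $- \frac{543}{4} \approx -135.75$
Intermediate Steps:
$D{\left(T \right)} = T^{2}$
$A = 8$ ($A = \left(-8\right) \left(-1\right) = 8$)
$I = 8$
$K{\left(R,V \right)} = \frac{3}{4}$ ($K{\left(R,V \right)} = \frac{6}{8} = 6 \cdot \frac{1}{8} = \frac{3}{4}$)
$\left(9 + 8\right) \left(-8\right) + \left(K{\left(D{\left(5 \right)},0 \right)} 3 - 2\right) = \left(9 + 8\right) \left(-8\right) + \left(\frac{3}{4} \cdot 3 - 2\right) = 17 \left(-8\right) + \left(\frac{9}{4} - 2\right) = -136 + \frac{1}{4} = - \frac{543}{4}$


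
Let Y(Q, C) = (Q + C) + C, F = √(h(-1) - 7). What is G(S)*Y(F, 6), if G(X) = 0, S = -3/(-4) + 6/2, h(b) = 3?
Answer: 0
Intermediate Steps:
S = 15/4 (S = -3*(-¼) + 6*(½) = ¾ + 3 = 15/4 ≈ 3.7500)
F = 2*I (F = √(3 - 7) = √(-4) = 2*I ≈ 2.0*I)
Y(Q, C) = Q + 2*C (Y(Q, C) = (C + Q) + C = Q + 2*C)
G(S)*Y(F, 6) = 0*(2*I + 2*6) = 0*(2*I + 12) = 0*(12 + 2*I) = 0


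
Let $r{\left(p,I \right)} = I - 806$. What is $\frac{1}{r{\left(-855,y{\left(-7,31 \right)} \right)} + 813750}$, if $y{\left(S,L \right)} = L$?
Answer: $\frac{1}{812975} \approx 1.23 \cdot 10^{-6}$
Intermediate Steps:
$r{\left(p,I \right)} = -806 + I$
$\frac{1}{r{\left(-855,y{\left(-7,31 \right)} \right)} + 813750} = \frac{1}{\left(-806 + 31\right) + 813750} = \frac{1}{-775 + 813750} = \frac{1}{812975}$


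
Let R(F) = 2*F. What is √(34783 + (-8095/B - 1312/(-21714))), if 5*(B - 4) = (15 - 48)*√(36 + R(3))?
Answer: √(-77229713311905 + 135301124698047*√42)/(10857*√(-20 + 33*√42)) ≈ 187.06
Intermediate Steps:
B = 4 - 33*√42/5 (B = 4 + ((15 - 48)*√(36 + 2*3))/5 = 4 + (-33*√(36 + 6))/5 = 4 + (-33*√42)/5 = 4 - 33*√42/5 ≈ -38.773)
√(34783 + (-8095/B - 1312/(-21714))) = √(34783 + (-8095/(4 - 33*√42/5) - 1312/(-21714))) = √(34783 + (-8095/(4 - 33*√42/5) - 1312*(-1/21714))) = √(34783 + (-8095/(4 - 33*√42/5) + 656/10857)) = √(34783 + (656/10857 - 8095/(4 - 33*√42/5))) = √(377639687/10857 - 8095/(4 - 33*√42/5))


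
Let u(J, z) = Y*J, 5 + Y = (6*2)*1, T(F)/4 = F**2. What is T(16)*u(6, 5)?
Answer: 43008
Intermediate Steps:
T(F) = 4*F**2
Y = 7 (Y = -5 + (6*2)*1 = -5 + 12*1 = -5 + 12 = 7)
u(J, z) = 7*J
T(16)*u(6, 5) = (4*16**2)*(7*6) = (4*256)*42 = 1024*42 = 43008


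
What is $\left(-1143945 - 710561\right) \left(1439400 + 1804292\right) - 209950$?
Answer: $-6015446486102$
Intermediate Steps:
$\left(-1143945 - 710561\right) \left(1439400 + 1804292\right) - 209950 = \left(-1854506\right) 3243692 - 209950 = -6015446276152 - 209950 = -6015446486102$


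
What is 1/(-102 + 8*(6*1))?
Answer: -1/54 ≈ -0.018519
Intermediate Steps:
1/(-102 + 8*(6*1)) = 1/(-102 + 8*6) = 1/(-102 + 48) = 1/(-54) = -1/54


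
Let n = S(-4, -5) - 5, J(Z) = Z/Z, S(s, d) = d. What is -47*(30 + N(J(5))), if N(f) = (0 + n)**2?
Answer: -6110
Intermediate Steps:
J(Z) = 1
n = -10 (n = -5 - 5 = -10)
N(f) = 100 (N(f) = (0 - 10)**2 = (-10)**2 = 100)
-47*(30 + N(J(5))) = -47*(30 + 100) = -47*130 = -6110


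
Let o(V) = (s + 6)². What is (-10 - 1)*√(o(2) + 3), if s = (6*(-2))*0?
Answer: -11*√39 ≈ -68.695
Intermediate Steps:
s = 0 (s = -12*0 = 0)
o(V) = 36 (o(V) = (0 + 6)² = 6² = 36)
(-10 - 1)*√(o(2) + 3) = (-10 - 1)*√(36 + 3) = -11*√39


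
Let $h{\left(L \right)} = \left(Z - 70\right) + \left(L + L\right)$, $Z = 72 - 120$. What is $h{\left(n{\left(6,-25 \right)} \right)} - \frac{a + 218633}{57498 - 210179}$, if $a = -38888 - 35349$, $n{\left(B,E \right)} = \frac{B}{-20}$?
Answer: $- \frac{89817853}{763405} \approx -117.65$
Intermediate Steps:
$n{\left(B,E \right)} = - \frac{B}{20}$ ($n{\left(B,E \right)} = B \left(- \frac{1}{20}\right) = - \frac{B}{20}$)
$Z = -48$ ($Z = 72 - 120 = -48$)
$h{\left(L \right)} = -118 + 2 L$ ($h{\left(L \right)} = \left(-48 - 70\right) + \left(L + L\right) = -118 + 2 L$)
$a = -74237$
$h{\left(n{\left(6,-25 \right)} \right)} - \frac{a + 218633}{57498 - 210179} = \left(-118 + 2 \left(\left(- \frac{1}{20}\right) 6\right)\right) - \frac{-74237 + 218633}{57498 - 210179} = \left(-118 + 2 \left(- \frac{3}{10}\right)\right) - \frac{144396}{-152681} = \left(-118 - \frac{3}{5}\right) - 144396 \left(- \frac{1}{152681}\right) = - \frac{593}{5} - - \frac{144396}{152681} = - \frac{593}{5} + \frac{144396}{152681} = - \frac{89817853}{763405}$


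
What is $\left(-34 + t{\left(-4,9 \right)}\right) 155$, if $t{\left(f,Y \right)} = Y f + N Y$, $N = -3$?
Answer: $-15035$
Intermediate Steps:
$t{\left(f,Y \right)} = - 3 Y + Y f$ ($t{\left(f,Y \right)} = Y f - 3 Y = - 3 Y + Y f$)
$\left(-34 + t{\left(-4,9 \right)}\right) 155 = \left(-34 + 9 \left(-3 - 4\right)\right) 155 = \left(-34 + 9 \left(-7\right)\right) 155 = \left(-34 - 63\right) 155 = \left(-97\right) 155 = -15035$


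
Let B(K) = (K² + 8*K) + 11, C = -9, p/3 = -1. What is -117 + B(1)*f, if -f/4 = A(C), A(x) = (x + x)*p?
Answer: -4437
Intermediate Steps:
p = -3 (p = 3*(-1) = -3)
A(x) = -6*x (A(x) = (x + x)*(-3) = (2*x)*(-3) = -6*x)
f = -216 (f = -(-24)*(-9) = -4*54 = -216)
B(K) = 11 + K² + 8*K
-117 + B(1)*f = -117 + (11 + 1² + 8*1)*(-216) = -117 + (11 + 1 + 8)*(-216) = -117 + 20*(-216) = -117 - 4320 = -4437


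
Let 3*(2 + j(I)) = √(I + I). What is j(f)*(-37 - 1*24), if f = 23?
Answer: 122 - 61*√46/3 ≈ -15.907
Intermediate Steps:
j(I) = -2 + √2*√I/3 (j(I) = -2 + √(I + I)/3 = -2 + √(2*I)/3 = -2 + (√2*√I)/3 = -2 + √2*√I/3)
j(f)*(-37 - 1*24) = (-2 + √2*√23/3)*(-37 - 1*24) = (-2 + √46/3)*(-37 - 24) = (-2 + √46/3)*(-61) = 122 - 61*√46/3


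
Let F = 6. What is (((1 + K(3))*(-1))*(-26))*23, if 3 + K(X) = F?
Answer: 2392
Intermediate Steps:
K(X) = 3 (K(X) = -3 + 6 = 3)
(((1 + K(3))*(-1))*(-26))*23 = (((1 + 3)*(-1))*(-26))*23 = ((4*(-1))*(-26))*23 = -4*(-26)*23 = 104*23 = 2392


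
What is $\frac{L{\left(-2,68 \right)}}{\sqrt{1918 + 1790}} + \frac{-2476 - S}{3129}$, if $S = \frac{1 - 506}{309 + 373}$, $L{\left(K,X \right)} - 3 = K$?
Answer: $- \frac{80387}{101618} + \frac{\sqrt{103}}{618} \approx -0.77465$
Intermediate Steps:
$L{\left(K,X \right)} = 3 + K$
$S = - \frac{505}{682} \approx -0.74047$
$\frac{L{\left(-2,68 \right)}}{\sqrt{1918 + 1790}} + \frac{-2476 - S}{3129} = \frac{3 - 2}{\sqrt{1918 + 1790}} + \frac{-2476 - - \frac{505}{682}}{3129} = 1 \frac{1}{\sqrt{3708}} + \left(-2476 + \frac{505}{682}\right) \frac{1}{3129} = 1 \frac{1}{6 \sqrt{103}} - \frac{80387}{101618} = 1 \frac{\sqrt{103}}{618} - \frac{80387}{101618} = \frac{\sqrt{103}}{618} - \frac{80387}{101618} = - \frac{80387}{101618} + \frac{\sqrt{103}}{618}$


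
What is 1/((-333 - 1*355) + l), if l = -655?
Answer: -1/1343 ≈ -0.00074460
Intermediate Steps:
1/((-333 - 1*355) + l) = 1/((-333 - 1*355) - 655) = 1/((-333 - 355) - 655) = 1/(-688 - 655) = 1/(-1343) = -1/1343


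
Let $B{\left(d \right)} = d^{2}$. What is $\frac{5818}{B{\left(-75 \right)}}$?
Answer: $\frac{5818}{5625} \approx 1.0343$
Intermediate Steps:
$\frac{5818}{B{\left(-75 \right)}} = \frac{5818}{\left(-75\right)^{2}} = \frac{5818}{5625}$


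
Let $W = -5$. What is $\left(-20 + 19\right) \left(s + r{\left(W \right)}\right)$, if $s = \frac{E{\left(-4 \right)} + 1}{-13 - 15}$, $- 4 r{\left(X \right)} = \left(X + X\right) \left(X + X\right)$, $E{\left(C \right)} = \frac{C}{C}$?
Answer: $\frac{351}{14} \approx 25.071$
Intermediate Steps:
$E{\left(C \right)} = 1$
$r{\left(X \right)} = - X^{2}$ ($r{\left(X \right)} = - \frac{\left(X + X\right) \left(X + X\right)}{4} = - \frac{2 X 2 X}{4} = - \frac{4 X^{2}}{4} = - X^{2}$)
$s = - \frac{1}{14}$ ($s = \frac{1 + 1}{-13 - 15} = \frac{2}{-28} = 2 \left(- \frac{1}{28}\right) = - \frac{1}{14} \approx -0.071429$)
$\left(-20 + 19\right) \left(s + r{\left(W \right)}\right) = \left(-20 + 19\right) \left(- \frac{1}{14} - \left(-5\right)^{2}\right) = - (- \frac{1}{14} - 25) = \left(-1\right) \left(- \frac{351}{14}\right) = \frac{351}{14}$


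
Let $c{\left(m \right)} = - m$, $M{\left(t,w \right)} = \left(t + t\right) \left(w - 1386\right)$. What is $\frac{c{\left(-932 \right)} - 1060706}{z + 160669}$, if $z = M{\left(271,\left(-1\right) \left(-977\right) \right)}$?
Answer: $\frac{1059774}{61009} \approx 17.371$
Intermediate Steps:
$M{\left(t,w \right)} = 2 t \left(-1386 + w\right)$
$z = -221678$ ($z = 2 \cdot 271 \left(-1386 - -977\right) = 2 \cdot 271 \left(-1386 + 977\right) = 2 \cdot 271 \left(-409\right) = -221678$)
$\frac{c{\left(-932 \right)} - 1060706}{z + 160669} = \frac{\left(-1\right) \left(-932\right) - 1060706}{-221678 + 160669} = \frac{932 - 1060706}{-61009} = \left(-1059774\right) \left(- \frac{1}{61009}\right) = \frac{1059774}{61009}$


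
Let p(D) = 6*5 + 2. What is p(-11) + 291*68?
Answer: 19820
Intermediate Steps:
p(D) = 32 (p(D) = 30 + 2 = 32)
p(-11) + 291*68 = 32 + 291*68 = 32 + 19788 = 19820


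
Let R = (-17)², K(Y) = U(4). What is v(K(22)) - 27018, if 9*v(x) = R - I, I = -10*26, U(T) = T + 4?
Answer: -26957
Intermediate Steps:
U(T) = 4 + T
K(Y) = 8 (K(Y) = 4 + 4 = 8)
I = -260
R = 289
v(x) = 61 (v(x) = (289 - 1*(-260))/9 = (289 + 260)/9 = (⅑)*549 = 61)
v(K(22)) - 27018 = 61 - 27018 = -26957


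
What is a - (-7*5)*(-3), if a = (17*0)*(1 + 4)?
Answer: -105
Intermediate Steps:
a = 0 (a = 0*5 = 0)
a - (-7*5)*(-3) = 0 - (-7*5)*(-3) = 0 - (-35)*(-3) = 0 - 1*105 = 0 - 105 = -105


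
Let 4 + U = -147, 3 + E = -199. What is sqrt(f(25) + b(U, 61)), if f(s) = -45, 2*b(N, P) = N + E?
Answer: I*sqrt(886)/2 ≈ 14.883*I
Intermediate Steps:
E = -202 (E = -3 - 199 = -202)
U = -151 (U = -4 - 147 = -151)
b(N, P) = -101 + N/2 (b(N, P) = (N - 202)/2 = (-202 + N)/2 = -101 + N/2)
sqrt(f(25) + b(U, 61)) = sqrt(-45 + (-101 + (1/2)*(-151))) = sqrt(-45 + (-101 - 151/2)) = sqrt(-45 - 353/2) = sqrt(-443/2) = I*sqrt(886)/2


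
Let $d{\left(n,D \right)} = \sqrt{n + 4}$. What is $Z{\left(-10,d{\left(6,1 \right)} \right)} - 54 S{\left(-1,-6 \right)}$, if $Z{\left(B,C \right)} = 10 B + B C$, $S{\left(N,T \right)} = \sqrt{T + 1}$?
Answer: $-100 - 10 \sqrt{10} - 54 i \sqrt{5} \approx -131.62 - 120.75 i$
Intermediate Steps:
$S{\left(N,T \right)} = \sqrt{1 + T}$
$d{\left(n,D \right)} = \sqrt{4 + n}$
$Z{\left(-10,d{\left(6,1 \right)} \right)} - 54 S{\left(-1,-6 \right)} = - 10 \left(10 + \sqrt{4 + 6}\right) - 54 \sqrt{1 - 6} = - 10 \left(10 + \sqrt{10}\right) - 54 \sqrt{-5} = \left(-100 - 10 \sqrt{10}\right) - 54 i \sqrt{5} = -100 - 10 \sqrt{10} - 54 i \sqrt{5}$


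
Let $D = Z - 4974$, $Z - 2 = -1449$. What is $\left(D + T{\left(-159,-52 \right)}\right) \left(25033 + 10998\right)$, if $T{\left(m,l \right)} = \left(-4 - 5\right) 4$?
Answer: $-232652167$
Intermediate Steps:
$Z = -1447$ ($Z = 2 - 1449 = -1447$)
$T{\left(m,l \right)} = -36$ ($T{\left(m,l \right)} = \left(-9\right) 4 = -36$)
$D = -6421$ ($D = -1447 - 4974 = -6421$)
$\left(D + T{\left(-159,-52 \right)}\right) \left(25033 + 10998\right) = \left(-6421 - 36\right) \left(25033 + 10998\right) = \left(-6457\right) 36031 = -232652167$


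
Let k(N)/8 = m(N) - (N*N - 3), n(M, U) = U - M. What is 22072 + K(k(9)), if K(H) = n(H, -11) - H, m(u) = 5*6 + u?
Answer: 22685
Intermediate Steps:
m(u) = 30 + u
k(N) = 264 - 8*N² + 8*N (k(N) = 8*((30 + N) - (N*N - 3)) = 8*((30 + N) - (N² - 3)) = 8*((30 + N) - (-3 + N²)) = 8*((30 + N) + (3 - N²)) = 8*(33 + N - N²) = 264 - 8*N² + 8*N)
K(H) = -11 - 2*H (K(H) = (-11 - H) - H = -11 - 2*H)
22072 + K(k(9)) = 22072 + (-11 - 2*(264 - 8*9² + 8*9)) = 22072 + (-11 - 2*(264 - 8*81 + 72)) = 22072 + (-11 - 2*(264 - 648 + 72)) = 22072 + (-11 - 2*(-312)) = 22072 + (-11 + 624) = 22072 + 613 = 22685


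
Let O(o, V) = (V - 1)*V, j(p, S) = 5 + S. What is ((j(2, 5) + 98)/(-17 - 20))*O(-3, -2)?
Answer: -648/37 ≈ -17.514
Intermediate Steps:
O(o, V) = V*(-1 + V) (O(o, V) = (-1 + V)*V = V*(-1 + V))
((j(2, 5) + 98)/(-17 - 20))*O(-3, -2) = (((5 + 5) + 98)/(-17 - 20))*(-2*(-1 - 2)) = ((10 + 98)/(-37))*(-2*(-3)) = (108*(-1/37))*6 = -108/37*6 = -648/37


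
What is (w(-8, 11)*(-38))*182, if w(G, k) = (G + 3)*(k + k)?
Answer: 760760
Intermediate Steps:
w(G, k) = 2*k*(3 + G) (w(G, k) = (3 + G)*(2*k) = 2*k*(3 + G))
(w(-8, 11)*(-38))*182 = ((2*11*(3 - 8))*(-38))*182 = ((2*11*(-5))*(-38))*182 = -110*(-38)*182 = 4180*182 = 760760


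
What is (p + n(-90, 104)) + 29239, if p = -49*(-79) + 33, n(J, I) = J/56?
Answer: 927959/28 ≈ 33141.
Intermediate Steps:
n(J, I) = J/56 (n(J, I) = J*(1/56) = J/56)
p = 3904 (p = 3871 + 33 = 3904)
(p + n(-90, 104)) + 29239 = (3904 + (1/56)*(-90)) + 29239 = (3904 - 45/28) + 29239 = 109267/28 + 29239 = 927959/28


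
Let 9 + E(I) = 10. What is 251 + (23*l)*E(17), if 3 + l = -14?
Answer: -140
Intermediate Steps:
l = -17 (l = -3 - 14 = -17)
E(I) = 1 (E(I) = -9 + 10 = 1)
251 + (23*l)*E(17) = 251 + (23*(-17))*1 = 251 - 391*1 = 251 - 391 = -140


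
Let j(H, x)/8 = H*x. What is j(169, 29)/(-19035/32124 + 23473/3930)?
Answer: 28447729440/3903673 ≈ 7287.4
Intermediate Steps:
j(H, x) = 8*H*x (j(H, x) = 8*(H*x) = 8*H*x)
j(169, 29)/(-19035/32124 + 23473/3930) = (8*169*29)/(-19035/32124 + 23473/3930) = 39208/(-19035*1/32124 + 23473*(1/3930)) = 39208/(-6345/10708 + 23473/3930) = 39208/(113206517/21041220) = 39208*(21041220/113206517) = 28447729440/3903673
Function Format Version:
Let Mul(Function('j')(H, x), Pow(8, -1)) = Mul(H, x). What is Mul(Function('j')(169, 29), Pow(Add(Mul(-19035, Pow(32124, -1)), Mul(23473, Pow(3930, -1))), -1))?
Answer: Rational(28447729440, 3903673) ≈ 7287.4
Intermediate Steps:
Function('j')(H, x) = Mul(8, H, x) (Function('j')(H, x) = Mul(8, Mul(H, x)) = Mul(8, H, x))
Mul(Function('j')(169, 29), Pow(Add(Mul(-19035, Pow(32124, -1)), Mul(23473, Pow(3930, -1))), -1)) = Mul(Mul(8, 169, 29), Pow(Add(Mul(-19035, Pow(32124, -1)), Mul(23473, Pow(3930, -1))), -1)) = Mul(39208, Pow(Add(Mul(-19035, Rational(1, 32124)), Mul(23473, Rational(1, 3930))), -1)) = Mul(39208, Pow(Add(Rational(-6345, 10708), Rational(23473, 3930)), -1)) = Mul(39208, Pow(Rational(113206517, 21041220), -1)) = Mul(39208, Rational(21041220, 113206517)) = Rational(28447729440, 3903673)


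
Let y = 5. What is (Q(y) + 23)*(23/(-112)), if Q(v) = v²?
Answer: -69/7 ≈ -9.8571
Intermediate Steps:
(Q(y) + 23)*(23/(-112)) = (5² + 23)*(23/(-112)) = (25 + 23)*(23*(-1/112)) = 48*(-23/112) = -69/7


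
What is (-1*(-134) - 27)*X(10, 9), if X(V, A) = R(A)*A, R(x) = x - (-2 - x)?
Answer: 19260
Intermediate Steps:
R(x) = 2 + 2*x (R(x) = x + (2 + x) = 2 + 2*x)
X(V, A) = A*(2 + 2*A) (X(V, A) = (2 + 2*A)*A = A*(2 + 2*A))
(-1*(-134) - 27)*X(10, 9) = (-1*(-134) - 27)*(2*9*(1 + 9)) = (134 - 27)*(2*9*10) = 107*180 = 19260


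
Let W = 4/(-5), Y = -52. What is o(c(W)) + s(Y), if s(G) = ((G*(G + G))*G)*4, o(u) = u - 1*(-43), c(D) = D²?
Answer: -28120509/25 ≈ -1.1248e+6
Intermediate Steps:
W = -⅘ (W = 4*(-⅕) = -⅘ ≈ -0.80000)
o(u) = 43 + u (o(u) = u + 43 = 43 + u)
s(G) = 8*G³ (s(G) = ((G*(2*G))*G)*4 = ((2*G²)*G)*4 = (2*G³)*4 = 8*G³)
o(c(W)) + s(Y) = (43 + (-⅘)²) + 8*(-52)³ = (43 + 16/25) + 8*(-140608) = 1091/25 - 1124864 = -28120509/25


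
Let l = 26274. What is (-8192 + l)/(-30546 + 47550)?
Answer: 9041/8502 ≈ 1.0634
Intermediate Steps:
(-8192 + l)/(-30546 + 47550) = (-8192 + 26274)/(-30546 + 47550) = 18082/17004 = 18082*(1/17004) = 9041/8502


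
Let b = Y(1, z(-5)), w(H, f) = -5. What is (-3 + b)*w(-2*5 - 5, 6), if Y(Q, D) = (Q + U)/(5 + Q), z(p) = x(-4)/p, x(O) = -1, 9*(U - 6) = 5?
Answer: 235/27 ≈ 8.7037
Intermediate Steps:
U = 59/9 (U = 6 + (⅑)*5 = 6 + 5/9 = 59/9 ≈ 6.5556)
z(p) = -1/p
Y(Q, D) = (59/9 + Q)/(5 + Q) (Y(Q, D) = (Q + 59/9)/(5 + Q) = (59/9 + Q)/(5 + Q))
b = 34/27 (b = (59/9 + 1)/(5 + 1) = (68/9)/6 = (⅙)*(68/9) = 34/27 ≈ 1.2593)
(-3 + b)*w(-2*5 - 5, 6) = (-3 + 34/27)*(-5) = -47/27*(-5) = 235/27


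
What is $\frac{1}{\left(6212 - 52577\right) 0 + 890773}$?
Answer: $\frac{1}{890773} \approx 1.1226 \cdot 10^{-6}$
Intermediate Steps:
$\frac{1}{\left(6212 - 52577\right) 0 + 890773} = \frac{1}{\left(-46365\right) 0 + 890773} = \frac{1}{0 + 890773} = \frac{1}{890773}$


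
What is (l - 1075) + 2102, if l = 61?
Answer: 1088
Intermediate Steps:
(l - 1075) + 2102 = (61 - 1075) + 2102 = -1014 + 2102 = 1088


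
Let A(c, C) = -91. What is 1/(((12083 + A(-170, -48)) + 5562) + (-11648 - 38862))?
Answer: -1/32956 ≈ -3.0343e-5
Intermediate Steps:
1/(((12083 + A(-170, -48)) + 5562) + (-11648 - 38862)) = 1/(((12083 - 91) + 5562) + (-11648 - 38862)) = 1/((11992 + 5562) - 50510) = 1/(17554 - 50510) = 1/(-32956) = -1/32956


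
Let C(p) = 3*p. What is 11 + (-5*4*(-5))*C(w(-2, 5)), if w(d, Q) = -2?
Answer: -589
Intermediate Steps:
11 + (-5*4*(-5))*C(w(-2, 5)) = 11 + (-5*4*(-5))*(3*(-2)) = 11 - 20*(-5)*(-6) = 11 + 100*(-6) = 11 - 600 = -589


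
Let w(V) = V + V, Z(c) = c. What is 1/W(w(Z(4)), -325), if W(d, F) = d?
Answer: ⅛ ≈ 0.12500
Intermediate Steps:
w(V) = 2*V
1/W(w(Z(4)), -325) = 1/(2*4) = 1/8 = ⅛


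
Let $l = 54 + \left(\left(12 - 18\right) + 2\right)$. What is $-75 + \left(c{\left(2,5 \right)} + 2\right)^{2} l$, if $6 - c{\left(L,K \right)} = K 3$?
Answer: $2375$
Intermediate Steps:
$c{\left(L,K \right)} = 6 - 3 K$ ($c{\left(L,K \right)} = 6 - K 3 = 6 - 3 K$)
$l = 50$ ($l = 54 + \left(-6 + 2\right) = 54 - 4 = 50$)
$-75 + \left(c{\left(2,5 \right)} + 2\right)^{2} l = -75 + \left(\left(6 - 15\right) + 2\right)^{2} \cdot 50 = -75 + \left(-9 + 2\right)^{2} \cdot 50 = -75 + \left(-7\right)^{2} \cdot 50 = -75 + 49 \cdot 50 = -75 + 2450 = 2375$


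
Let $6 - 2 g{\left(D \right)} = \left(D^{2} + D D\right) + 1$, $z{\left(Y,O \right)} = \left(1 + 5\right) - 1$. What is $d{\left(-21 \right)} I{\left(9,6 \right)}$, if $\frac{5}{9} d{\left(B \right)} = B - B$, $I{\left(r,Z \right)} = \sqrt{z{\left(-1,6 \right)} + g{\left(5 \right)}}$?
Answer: $0$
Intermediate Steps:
$z{\left(Y,O \right)} = 5$ ($z{\left(Y,O \right)} = 6 - 1 = 5$)
$g{\left(D \right)} = \frac{5}{2} - D^{2}$ ($g{\left(D \right)} = 3 - \frac{\left(D^{2} + D D\right) + 1}{2} = 3 - \frac{\left(D^{2} + D^{2}\right) + 1}{2} = 3 - \frac{2 D^{2} + 1}{2} = 3 - \frac{1 + 2 D^{2}}{2} = 3 - \left(\frac{1}{2} + D^{2}\right) = \frac{5}{2} - D^{2}$)
$I{\left(r,Z \right)} = \frac{i \sqrt{70}}{2}$ ($I{\left(r,Z \right)} = \sqrt{5 + \left(\frac{5}{2} - 5^{2}\right)} = \sqrt{5 + \left(\frac{5}{2} - 25\right)} = \sqrt{5 - \frac{45}{2}} = \sqrt{- \frac{35}{2}} = \frac{i \sqrt{70}}{2}$)
$d{\left(B \right)} = 0$ ($d{\left(B \right)} = \frac{9 \left(B - B\right)}{5} = \frac{9}{5} \cdot 0 = 0$)
$d{\left(-21 \right)} I{\left(9,6 \right)} = 0 \frac{i \sqrt{70}}{2} = 0$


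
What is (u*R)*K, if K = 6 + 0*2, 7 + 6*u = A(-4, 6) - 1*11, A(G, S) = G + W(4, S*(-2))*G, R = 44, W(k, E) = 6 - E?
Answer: -4136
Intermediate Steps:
A(G, S) = G + G*(6 + 2*S) (A(G, S) = G + (6 - S*(-2))*G = G + (6 - (-2)*S)*G = G + (6 + 2*S)*G = G + G*(6 + 2*S))
u = -47/3 (u = -7/6 + (-4*(7 + 2*6) - 1*11)/6 = -7/6 + (-4*(7 + 12) - 11)/6 = -7/6 + (-4*19 - 11)/6 = -7/6 + (-76 - 11)/6 = -7/6 + (1/6)*(-87) = -7/6 - 29/2 = -47/3 ≈ -15.667)
K = 6 (K = 6 + 0 = 6)
(u*R)*K = -47/3*44*6 = -2068/3*6 = -4136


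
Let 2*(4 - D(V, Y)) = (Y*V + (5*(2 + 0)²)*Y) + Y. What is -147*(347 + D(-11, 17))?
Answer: -39102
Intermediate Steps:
D(V, Y) = 4 - 21*Y/2 - V*Y/2 (D(V, Y) = 4 - ((Y*V + (5*(2 + 0)²)*Y) + Y)/2 = 4 - ((V*Y + (5*2²)*Y) + Y)/2 = 4 - ((V*Y + (5*4)*Y) + Y)/2 = 4 - ((V*Y + 20*Y) + Y)/2 = 4 - ((20*Y + V*Y) + Y)/2 = 4 - (21*Y + V*Y)/2 = 4 + (-21*Y/2 - V*Y/2) = 4 - 21*Y/2 - V*Y/2)
-147*(347 + D(-11, 17)) = -147*(347 + (4 - 21/2*17 - ½*(-11)*17)) = -147*(347 + (4 - 357/2 + 187/2)) = -147*(347 - 81) = -147*266 = -39102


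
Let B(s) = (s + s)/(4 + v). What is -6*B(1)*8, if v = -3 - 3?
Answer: 48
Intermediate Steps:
v = -6
B(s) = -s (B(s) = (s + s)/(4 - 6) = (2*s)/(-2) = (2*s)*(-½) = -s)
-6*B(1)*8 = -(-6)*8 = -6*(-1)*8 = 6*8 = 48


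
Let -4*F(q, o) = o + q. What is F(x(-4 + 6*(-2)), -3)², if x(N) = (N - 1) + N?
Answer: 81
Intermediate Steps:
x(N) = -1 + 2*N (x(N) = (-1 + N) + N = -1 + 2*N)
F(q, o) = -o/4 - q/4 (F(q, o) = -(o + q)/4 = -o/4 - q/4)
F(x(-4 + 6*(-2)), -3)² = (-¼*(-3) - (-1 + 2*(-4 + 6*(-2)))/4)² = (¾ - (-1 + 2*(-4 - 12))/4)² = (¾ - (-1 + 2*(-16))/4)² = (¾ - (-1 - 32)/4)² = (¾ - ¼*(-33))² = (¾ + 33/4)² = 9² = 81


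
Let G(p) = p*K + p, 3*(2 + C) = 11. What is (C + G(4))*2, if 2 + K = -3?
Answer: -86/3 ≈ -28.667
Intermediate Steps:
K = -5 (K = -2 - 3 = -5)
C = 5/3 (C = -2 + (⅓)*11 = -2 + 11/3 = 5/3 ≈ 1.6667)
G(p) = -4*p (G(p) = p*(-5) + p = -5*p + p = -4*p)
(C + G(4))*2 = (5/3 - 4*4)*2 = (5/3 - 16)*2 = -43/3*2 = -86/3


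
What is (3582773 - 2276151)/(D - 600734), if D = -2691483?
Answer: -1306622/3292217 ≈ -0.39688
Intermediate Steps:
(3582773 - 2276151)/(D - 600734) = (3582773 - 2276151)/(-2691483 - 600734) = 1306622/(-3292217) = 1306622*(-1/3292217) = -1306622/3292217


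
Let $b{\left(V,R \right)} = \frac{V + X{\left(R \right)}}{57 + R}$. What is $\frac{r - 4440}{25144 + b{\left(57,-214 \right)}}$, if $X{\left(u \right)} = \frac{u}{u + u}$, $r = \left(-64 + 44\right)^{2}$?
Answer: $- \frac{1268560}{7895101} \approx -0.16068$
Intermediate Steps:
$r = 400$ ($r = \left(-20\right)^{2} = 400$)
$X{\left(u \right)} = \frac{1}{2}$ ($X{\left(u \right)} = \frac{u}{2 u} = u \frac{1}{2 u} = \frac{1}{2}$)
$b{\left(V,R \right)} = \frac{\frac{1}{2} + V}{57 + R}$ ($b{\left(V,R \right)} = \frac{V + \frac{1}{2}}{57 + R} = \frac{\frac{1}{2} + V}{57 + R}$)
$\frac{r - 4440}{25144 + b{\left(57,-214 \right)}} = \frac{400 - 4440}{25144 + \frac{\frac{1}{2} + 57}{57 - 214}} = - \frac{4040}{25144 + \frac{1}{-157} \cdot \frac{115}{2}} = - \frac{4040}{25144 - \frac{115}{314}} = - \frac{4040}{\frac{7895101}{314}} = \left(-4040\right) \frac{314}{7895101} = - \frac{1268560}{7895101}$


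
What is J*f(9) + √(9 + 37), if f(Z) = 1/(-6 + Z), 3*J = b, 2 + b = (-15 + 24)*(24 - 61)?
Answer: -335/9 + √46 ≈ -30.440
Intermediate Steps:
b = -335 (b = -2 + (-15 + 24)*(24 - 61) = -2 + 9*(-37) = -2 - 333 = -335)
J = -335/3 (J = (⅓)*(-335) = -335/3 ≈ -111.67)
J*f(9) + √(9 + 37) = -335/(3*(-6 + 9)) + √(9 + 37) = -335/3/3 + √46 = -335/3*⅓ + √46 = -335/9 + √46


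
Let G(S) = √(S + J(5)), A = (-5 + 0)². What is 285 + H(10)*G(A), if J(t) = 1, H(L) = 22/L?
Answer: 285 + 11*√26/5 ≈ 296.22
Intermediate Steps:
A = 25 (A = (-5)² = 25)
G(S) = √(1 + S) (G(S) = √(S + 1) = √(1 + S))
285 + H(10)*G(A) = 285 + (22/10)*√(1 + 25) = 285 + (22*(⅒))*√26 = 285 + 11*√26/5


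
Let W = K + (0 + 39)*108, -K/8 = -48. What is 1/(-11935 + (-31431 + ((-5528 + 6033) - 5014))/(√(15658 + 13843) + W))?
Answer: -50383733753/601724405911655 - 7188*√29501/601724405911655 ≈ -8.3734e-5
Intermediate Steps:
K = 384 (K = -8*(-48) = 384)
W = 4596 (W = 384 + (0 + 39)*108 = 384 + 39*108 = 384 + 4212 = 4596)
1/(-11935 + (-31431 + ((-5528 + 6033) - 5014))/(√(15658 + 13843) + W)) = 1/(-11935 + (-31431 + ((-5528 + 6033) - 5014))/(√(15658 + 13843) + 4596)) = 1/(-11935 + (-31431 + (505 - 5014))/(√29501 + 4596)) = 1/(-11935 + (-31431 - 4509)/(4596 + √29501)) = 1/(-11935 - 35940/(4596 + √29501))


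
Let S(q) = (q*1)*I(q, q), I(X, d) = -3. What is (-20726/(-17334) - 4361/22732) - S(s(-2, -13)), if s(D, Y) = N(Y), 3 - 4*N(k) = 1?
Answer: 493302295/197018244 ≈ 2.5038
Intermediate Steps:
N(k) = ½ (N(k) = ¾ - ¼*1 = ¾ - ¼ = ½)
s(D, Y) = ½
S(q) = -3*q (S(q) = (q*1)*(-3) = q*(-3) = -3*q)
(-20726/(-17334) - 4361/22732) - S(s(-2, -13)) = (-20726/(-17334) - 4361/22732) - (-3)/2 = (-20726*(-1/17334) - 4361*1/22732) - 1*(-3/2) = (10363/8667 - 4361/22732) + 3/2 = 197774929/197018244 + 3/2 = 493302295/197018244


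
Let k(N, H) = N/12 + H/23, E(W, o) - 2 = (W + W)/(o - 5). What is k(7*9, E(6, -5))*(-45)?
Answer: -21879/92 ≈ -237.82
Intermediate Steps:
E(W, o) = 2 + 2*W/(-5 + o) (E(W, o) = 2 + (W + W)/(o - 5) = 2 + (2*W)/(-5 + o) = 2 + 2*W/(-5 + o))
k(N, H) = N/12 + H/23 (k(N, H) = N*(1/12) + H*(1/23) = N/12 + H/23)
k(7*9, E(6, -5))*(-45) = ((7*9)/12 + (2*(-5 + 6 - 5)/(-5 - 5))/23)*(-45) = ((1/12)*63 + (2*(-4)/(-10))/23)*(-45) = (21/4 + (2*(-1/10)*(-4))/23)*(-45) = (21/4 + (1/23)*(4/5))*(-45) = (21/4 + 4/115)*(-45) = (2431/460)*(-45) = -21879/92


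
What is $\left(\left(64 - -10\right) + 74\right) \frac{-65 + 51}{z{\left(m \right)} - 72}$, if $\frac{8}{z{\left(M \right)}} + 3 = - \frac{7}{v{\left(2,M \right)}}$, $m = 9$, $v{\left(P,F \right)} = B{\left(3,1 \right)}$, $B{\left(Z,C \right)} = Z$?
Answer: $\frac{592}{21} \approx 28.19$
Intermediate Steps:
$v{\left(P,F \right)} = 3$
$z{\left(M \right)} = - \frac{3}{2}$ ($z{\left(M \right)} = \frac{8}{-3 - \frac{7}{3}} = \frac{8}{- \frac{16}{3}} = 8 \left(- \frac{3}{16}\right) = - \frac{3}{2}$)
$\left(\left(64 - -10\right) + 74\right) \frac{-65 + 51}{z{\left(m \right)} - 72} = \left(\left(64 - -10\right) + 74\right) \frac{-65 + 51}{- \frac{3}{2} - 72} = \left(\left(64 + 10\right) + 74\right) \left(- \frac{14}{- \frac{147}{2}}\right) = \left(74 + 74\right) \left(\left(-14\right) \left(- \frac{2}{147}\right)\right) = 148 \cdot \frac{4}{21} = \frac{592}{21}$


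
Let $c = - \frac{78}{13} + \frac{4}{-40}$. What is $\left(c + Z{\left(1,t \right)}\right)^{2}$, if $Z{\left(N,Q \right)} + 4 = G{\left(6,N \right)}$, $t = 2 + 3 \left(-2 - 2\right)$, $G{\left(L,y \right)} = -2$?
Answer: $\frac{14641}{100} \approx 146.41$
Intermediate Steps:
$t = -10$ ($t = 2 + 3 \left(-2 - 2\right) = 2 + 3 \left(-4\right) = 2 - 12 = -10$)
$Z{\left(N,Q \right)} = -6$ ($Z{\left(N,Q \right)} = -4 - 2 = -6$)
$c = - \frac{61}{10}$ ($c = \left(-78\right) \frac{1}{13} + 4 \left(- \frac{1}{40}\right) = -6 - \frac{1}{10} = - \frac{61}{10} \approx -6.1$)
$\left(c + Z{\left(1,t \right)}\right)^{2} = \left(- \frac{61}{10} - 6\right)^{2} = \left(- \frac{121}{10}\right)^{2} = \frac{14641}{100}$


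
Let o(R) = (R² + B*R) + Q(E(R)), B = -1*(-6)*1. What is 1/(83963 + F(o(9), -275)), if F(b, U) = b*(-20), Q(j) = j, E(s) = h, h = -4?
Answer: 1/81343 ≈ 1.2294e-5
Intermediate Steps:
E(s) = -4
B = 6 (B = 6*1 = 6)
o(R) = -4 + R² + 6*R (o(R) = (R² + 6*R) - 4 = -4 + R² + 6*R)
F(b, U) = -20*b
1/(83963 + F(o(9), -275)) = 1/(83963 - 20*(-4 + 9² + 6*9)) = 1/(83963 - 20*(-4 + 81 + 54)) = 1/(83963 - 20*131) = 1/(83963 - 2620) = 1/81343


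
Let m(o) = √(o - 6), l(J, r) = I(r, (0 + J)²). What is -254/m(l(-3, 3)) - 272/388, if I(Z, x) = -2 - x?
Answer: -68/97 + 254*I*√17/17 ≈ -0.70103 + 61.604*I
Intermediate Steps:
l(J, r) = -2 - J² (l(J, r) = -2 - (0 + J)² = -2 - J²)
m(o) = √(-6 + o)
-254/m(l(-3, 3)) - 272/388 = -254/√(-6 + (-2 - 1*(-3)²)) - 272/388 = -254/√(-6 + (-2 - 1*9)) - 272*1/388 = -254/√(-6 + (-2 - 9)) - 68/97 = -254/√(-6 - 11) - 68/97 = -254*(-I*√17/17) - 68/97 = -(-254)*I*√17/17 - 68/97 = 254*I*√17/17 - 68/97 = -68/97 + 254*I*√17/17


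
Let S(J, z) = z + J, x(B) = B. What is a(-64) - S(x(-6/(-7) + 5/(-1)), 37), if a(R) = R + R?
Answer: -1126/7 ≈ -160.86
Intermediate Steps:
a(R) = 2*R
S(J, z) = J + z
a(-64) - S(x(-6/(-7) + 5/(-1)), 37) = 2*(-64) - ((-6/(-7) + 5/(-1)) + 37) = -128 - ((-6*(-⅐) + 5*(-1)) + 37) = -128 - ((6/7 - 5) + 37) = -128 - (-29/7 + 37) = -128 - 1*230/7 = -128 - 230/7 = -1126/7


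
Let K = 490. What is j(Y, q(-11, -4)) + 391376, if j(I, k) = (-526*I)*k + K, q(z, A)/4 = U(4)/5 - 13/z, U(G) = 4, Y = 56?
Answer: 8709814/55 ≈ 1.5836e+5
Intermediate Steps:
q(z, A) = 16/5 - 52/z (q(z, A) = 4*(4/5 - 13/z) = 4*(4*(⅕) - 13/z) = 4*(⅘ - 13/z) = 16/5 - 52/z)
j(I, k) = 490 - 526*I*k (j(I, k) = (-526*I)*k + 490 = -526*I*k + 490 = 490 - 526*I*k)
j(Y, q(-11, -4)) + 391376 = (490 - 526*56*(16/5 - 52/(-11))) + 391376 = (490 - 526*56*(16/5 - 52*(-1/11))) + 391376 = (490 - 526*56*(16/5 + 52/11)) + 391376 = (490 - 526*56*436/55) + 391376 = (490 - 12842816/55) + 391376 = -12815866/55 + 391376 = 8709814/55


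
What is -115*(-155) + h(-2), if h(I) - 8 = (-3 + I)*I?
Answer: 17843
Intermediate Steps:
h(I) = 8 + I*(-3 + I) (h(I) = 8 + (-3 + I)*I = 8 + I*(-3 + I))
-115*(-155) + h(-2) = -115*(-155) + (8 + (-2)² - 3*(-2)) = 17825 + (8 + 4 + 6) = 17825 + 18 = 17843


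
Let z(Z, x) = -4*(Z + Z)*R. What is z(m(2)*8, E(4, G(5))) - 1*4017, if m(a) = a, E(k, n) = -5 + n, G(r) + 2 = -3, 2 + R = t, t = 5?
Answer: -4401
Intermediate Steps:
R = 3 (R = -2 + 5 = 3)
G(r) = -5 (G(r) = -2 - 3 = -5)
z(Z, x) = -24*Z (z(Z, x) = -4*(Z + Z)*3 = -4*2*Z*3 = -24*Z)
z(m(2)*8, E(4, G(5))) - 1*4017 = -48*8 - 1*4017 = -24*16 - 4017 = -384 - 4017 = -4401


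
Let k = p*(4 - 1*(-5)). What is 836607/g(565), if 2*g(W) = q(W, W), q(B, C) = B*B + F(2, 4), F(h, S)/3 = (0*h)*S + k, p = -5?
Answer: 836607/159545 ≈ 5.2437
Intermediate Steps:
k = -45 (k = -5*(4 - 1*(-5)) = -5*(4 + 5) = -5*9 = -45)
F(h, S) = -135 (F(h, S) = 3*((0*h)*S - 45) = 3*(0*S - 45) = 3*(0 - 45) = 3*(-45) = -135)
q(B, C) = -135 + B² (q(B, C) = B*B - 135 = B² - 135 = -135 + B²)
g(W) = -135/2 + W²/2 (g(W) = (-135 + W²)/2 = -135/2 + W²/2)
836607/g(565) = 836607/(-135/2 + (½)*565²) = 836607/(-135/2 + (½)*319225) = 836607/(-135/2 + 319225/2) = 836607/159545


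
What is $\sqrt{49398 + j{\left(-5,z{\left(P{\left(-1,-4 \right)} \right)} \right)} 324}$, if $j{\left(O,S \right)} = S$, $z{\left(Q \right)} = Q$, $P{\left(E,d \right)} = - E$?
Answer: $\sqrt{49722} \approx 222.98$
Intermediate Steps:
$\sqrt{49398 + j{\left(-5,z{\left(P{\left(-1,-4 \right)} \right)} \right)} 324} = \sqrt{49398 + \left(-1\right) \left(-1\right) 324} = \sqrt{49398 + 1 \cdot 324} = \sqrt{49398 + 324} = \sqrt{49722}$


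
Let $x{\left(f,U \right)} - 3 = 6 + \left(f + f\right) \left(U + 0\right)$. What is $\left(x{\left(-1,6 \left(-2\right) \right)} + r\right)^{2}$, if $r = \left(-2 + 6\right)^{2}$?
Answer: $2401$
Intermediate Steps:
$x{\left(f,U \right)} = 9 + 2 U f$ ($x{\left(f,U \right)} = 3 + \left(6 + \left(f + f\right) \left(U + 0\right)\right) = 3 + \left(6 + 2 f U\right) = 3 + \left(6 + 2 U f\right) = 9 + 2 U f$)
$r = 16$ ($r = 4^{2} = 16$)
$\left(x{\left(-1,6 \left(-2\right) \right)} + r\right)^{2} = \left(\left(9 + 2 \cdot 6 \left(-2\right) \left(-1\right)\right) + 16\right)^{2} = \left(\left(9 + 2 \left(-12\right) \left(-1\right)\right) + 16\right)^{2} = \left(\left(9 + 24\right) + 16\right)^{2} = \left(33 + 16\right)^{2} = 49^{2} = 2401$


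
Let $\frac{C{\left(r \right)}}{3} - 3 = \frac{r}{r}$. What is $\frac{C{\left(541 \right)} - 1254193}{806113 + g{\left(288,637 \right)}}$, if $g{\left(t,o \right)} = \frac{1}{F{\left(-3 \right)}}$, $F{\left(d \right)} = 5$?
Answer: $- \frac{6270905}{4030566} \approx -1.5558$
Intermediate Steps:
$C{\left(r \right)} = 12$ ($C{\left(r \right)} = 9 + 3 \frac{r}{r} = 9 + 3 \cdot 1 = 9 + 3 = 12$)
$g{\left(t,o \right)} = \frac{1}{5}$
$\frac{C{\left(541 \right)} - 1254193}{806113 + g{\left(288,637 \right)}} = \frac{12 - 1254193}{806113 + \frac{1}{5}} = - \frac{1254181}{\frac{4030566}{5}} = \left(-1254181\right) \frac{5}{4030566} = - \frac{6270905}{4030566}$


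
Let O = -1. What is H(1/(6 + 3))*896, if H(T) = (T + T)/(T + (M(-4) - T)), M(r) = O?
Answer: -1792/9 ≈ -199.11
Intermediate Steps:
M(r) = -1
H(T) = -2*T (H(T) = (T + T)/(T + (-1 - T)) = (2*T)/(-1) = (2*T)*(-1) = -2*T)
H(1/(6 + 3))*896 = -2/(6 + 3)*896 = -2/9*896 = -1792/9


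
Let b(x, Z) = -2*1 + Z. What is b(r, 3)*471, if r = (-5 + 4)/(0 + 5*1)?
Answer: 471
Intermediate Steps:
r = -1/5 (r = -1/(0 + 5) = -1/5 ≈ -0.20000)
b(x, Z) = -2 + Z
b(r, 3)*471 = (-2 + 3)*471 = 1*471 = 471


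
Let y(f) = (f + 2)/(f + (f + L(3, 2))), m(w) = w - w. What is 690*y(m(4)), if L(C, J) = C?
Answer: 460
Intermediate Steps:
m(w) = 0
y(f) = (2 + f)/(3 + 2*f) (y(f) = (f + 2)/(f + (f + 3)) = (2 + f)/(f + (3 + f)) = (2 + f)/(3 + 2*f))
690*y(m(4)) = 690*((2 + 0)/(3 + 2*0)) = 690*(2/(3 + 0)) = 690*(2/3) = 460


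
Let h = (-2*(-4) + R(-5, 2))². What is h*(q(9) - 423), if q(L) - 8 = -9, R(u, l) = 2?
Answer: -42400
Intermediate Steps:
q(L) = -1 (q(L) = 8 - 9 = -1)
h = 100 (h = (-2*(-4) + 2)² = (8 + 2)² = 10² = 100)
h*(q(9) - 423) = 100*(-1 - 423) = 100*(-424) = -42400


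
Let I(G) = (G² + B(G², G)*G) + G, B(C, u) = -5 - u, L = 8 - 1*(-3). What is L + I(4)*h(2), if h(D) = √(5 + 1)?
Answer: 11 - 16*√6 ≈ -28.192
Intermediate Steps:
h(D) = √6
L = 11 (L = 8 + 3 = 11)
I(G) = G + G² + G*(-5 - G) (I(G) = (G² + (-5 - G)*G) + G = (G² + G*(-5 - G)) + G = G + G² + G*(-5 - G))
L + I(4)*h(2) = 11 + (-4*4)*√6 = 11 - 16*√6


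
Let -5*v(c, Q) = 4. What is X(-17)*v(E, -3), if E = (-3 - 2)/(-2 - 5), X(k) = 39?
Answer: -156/5 ≈ -31.200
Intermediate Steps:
E = 5/7 (E = -5/(-7) = -5*(-⅐) = 5/7 ≈ 0.71429)
v(c, Q) = -⅘ (v(c, Q) = -⅕*4 = -⅘)
X(-17)*v(E, -3) = 39*(-⅘) = -156/5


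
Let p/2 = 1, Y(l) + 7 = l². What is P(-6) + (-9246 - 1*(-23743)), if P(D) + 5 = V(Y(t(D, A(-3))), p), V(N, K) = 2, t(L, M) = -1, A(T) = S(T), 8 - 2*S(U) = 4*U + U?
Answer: 14494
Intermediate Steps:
S(U) = 4 - 5*U/2 (S(U) = 4 - (4*U + U)/2 = 4 - 5*U/2)
A(T) = 4 - 5*T/2
Y(l) = -7 + l²
p = 2 (p = 2*1 = 2)
P(D) = -3 (P(D) = -5 + 2 = -3)
P(-6) + (-9246 - 1*(-23743)) = -3 + (-9246 - 1*(-23743)) = -3 + (-9246 + 23743) = -3 + 14497 = 14494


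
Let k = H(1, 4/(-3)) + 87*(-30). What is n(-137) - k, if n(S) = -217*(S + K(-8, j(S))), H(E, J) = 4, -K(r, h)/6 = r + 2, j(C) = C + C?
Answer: 24523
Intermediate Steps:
j(C) = 2*C
K(r, h) = -12 - 6*r (K(r, h) = -6*(r + 2) = -6*(2 + r) = -12 - 6*r)
k = -2606 (k = 4 + 87*(-30) = 4 - 2610 = -2606)
n(S) = -7812 - 217*S (n(S) = -217*(S + (-12 - 6*(-8))) = -217*(S + (-12 + 48)) = -217*(S + 36) = -217*(36 + S) = -7812 - 217*S)
n(-137) - k = (-7812 - 217*(-137)) - 1*(-2606) = (-7812 + 29729) + 2606 = 21917 + 2606 = 24523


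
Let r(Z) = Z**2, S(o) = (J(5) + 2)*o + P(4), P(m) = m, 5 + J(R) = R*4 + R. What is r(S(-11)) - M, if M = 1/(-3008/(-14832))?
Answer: 10648145/188 ≈ 56639.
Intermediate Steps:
J(R) = -5 + 5*R (J(R) = -5 + (R*4 + R) = -5 + (4*R + R) = -5 + 5*R)
M = 927/188 (M = 1/(-3008*(-1/14832)) = 1/(188/927) = 927/188 ≈ 4.9308)
S(o) = 4 + 22*o (S(o) = ((-5 + 5*5) + 2)*o + 4 = ((-5 + 25) + 2)*o + 4 = (20 + 2)*o + 4 = 22*o + 4 = 4 + 22*o)
r(S(-11)) - M = (4 + 22*(-11))**2 - 1*927/188 = (4 - 242)**2 - 927/188 = (-238)**2 - 927/188 = 56644 - 927/188 = 10648145/188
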